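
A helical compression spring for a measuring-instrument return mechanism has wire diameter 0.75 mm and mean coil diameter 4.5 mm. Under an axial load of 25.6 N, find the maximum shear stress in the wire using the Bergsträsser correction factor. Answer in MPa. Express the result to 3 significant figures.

Spring index C = D/d = 4.5/0.75 = 6.0000
K_B = (4C+2)/(4C−3) = 26.000/21.000 = 1.2381
τ₀ = 8FD/(πd³) = 8·25.6·4.5/(π·0.75³) = 921.6/1.3254 = 695.36 MPa
τ_max = K·τ₀ = 1.2381 × 695.36 = 860.92 MPa

861 MPa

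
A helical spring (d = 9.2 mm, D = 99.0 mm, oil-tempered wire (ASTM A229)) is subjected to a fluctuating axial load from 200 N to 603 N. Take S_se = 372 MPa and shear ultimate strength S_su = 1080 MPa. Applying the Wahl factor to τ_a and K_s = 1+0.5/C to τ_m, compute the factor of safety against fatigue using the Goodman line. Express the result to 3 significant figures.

3.08

C = D/d = 99.0/9.2 = 10.7609; K_W = (4C−1)/(4C−4)+0.615/C = 1.1340; K_s = 1+0.5/C = 1.0465
F_a = (F_max−F_min)/2 = 201.5 N; F_m = (F_max+F_min)/2 = 401.5 N
τ_a = K_W·8F_aD/(πd³) = 1.1340 × 65.236 = 73.977 MPa
τ_m = K_s·8F_mD/(πd³) = 1.0465 × 129.99 = 136.03 MPa
Goodman: 1/n_f = τ_a/S_se + τ_m/S_su = 73.977/372 + 136.03/1080 = 0.19886 + 0.12595 = 0.32481
n_f = 1/0.32481 = 3.079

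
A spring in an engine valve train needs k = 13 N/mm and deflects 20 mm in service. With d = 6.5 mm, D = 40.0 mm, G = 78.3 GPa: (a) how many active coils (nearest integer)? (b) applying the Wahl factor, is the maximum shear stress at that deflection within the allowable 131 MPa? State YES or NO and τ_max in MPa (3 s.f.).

N_a = Gd⁴/(8D³k) = (78.3×10³)(6.5⁴)/(8·40.0³·13) = 21 → N_a = 21
Actual rate k = Gd⁴/(8D³·21) = 12.999 N/mm
Working load F = kδ = 12.999·20 = 259.99 N
C = 40.0/6.5 = 6.1538; K_W = (4C−1)/(4C−4)+0.615/C = 1.2455
τ_max = K_W·8FD/(πd³) = 1.2455·96.431 = 120.1 MPa
τ_max ≤ 131 MPa → acceptable

(a) 21 coils; (b) YES, τ_max = 120 MPa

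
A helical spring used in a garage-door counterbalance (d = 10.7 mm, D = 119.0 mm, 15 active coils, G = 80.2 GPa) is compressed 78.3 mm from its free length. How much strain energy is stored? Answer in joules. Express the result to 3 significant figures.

k = Gd⁴/(8D³N_a) = (80.2×10³)(10.7⁴)/(8·119.0³·15) = 5.1986 N/mm
U = ½kδ² = 0.5 × 5.1986 × 78.3² = 15936 N·mm = 15.936 J

15.9 J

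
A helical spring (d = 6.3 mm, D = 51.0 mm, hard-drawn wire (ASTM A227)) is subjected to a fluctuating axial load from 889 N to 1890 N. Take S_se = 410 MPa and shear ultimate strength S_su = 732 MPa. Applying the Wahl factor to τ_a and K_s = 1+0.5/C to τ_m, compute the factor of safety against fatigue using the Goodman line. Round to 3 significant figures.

0.557

C = D/d = 51.0/6.3 = 8.0952; K_W = (4C−1)/(4C−4)+0.615/C = 1.1817; K_s = 1+0.5/C = 1.0618
F_a = (F_max−F_min)/2 = 500.5 N; F_m = (F_max+F_min)/2 = 1389.5 N
τ_a = K_W·8F_aD/(πd³) = 1.1817 × 259.95 = 307.18 MPa
τ_m = K_s·8F_mD/(πd³) = 1.0618 × 721.68 = 766.26 MPa
Goodman: 1/n_f = τ_a/S_se + τ_m/S_su = 307.18/410 + 766.26/732 = 0.74922 + 1.04680 = 1.796
n_f = 1/1.796 = 0.5568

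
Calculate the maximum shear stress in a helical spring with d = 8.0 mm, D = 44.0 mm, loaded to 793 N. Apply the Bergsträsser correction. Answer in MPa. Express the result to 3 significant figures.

219 MPa

Spring index C = D/d = 44.0/8.0 = 5.5000
K_B = (4C+2)/(4C−3) = 24.000/19.000 = 1.2632
τ₀ = 8FD/(πd³) = 8·793·44.0/(π·8.0³) = 279136/1608.5 = 173.54 MPa
τ_max = K·τ₀ = 1.2632 × 173.54 = 219.21 MPa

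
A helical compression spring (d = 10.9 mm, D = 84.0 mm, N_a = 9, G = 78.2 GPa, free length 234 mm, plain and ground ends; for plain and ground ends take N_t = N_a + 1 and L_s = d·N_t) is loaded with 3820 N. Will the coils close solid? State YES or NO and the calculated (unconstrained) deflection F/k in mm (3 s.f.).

YES, δ = 148 mm

k = Gd⁴/(8D³N_a) = (78.2×10³)(10.9⁴)/(8·84.0³·9) = 25.867 N/mm
N_t = 10; L_s = 10.9·10 = 109 mm; δ_solid = L₀ − L_s = 234 − 109 = 125 mm
δ = F/k = 3820/25.867 = 147.68 mm
δ ≥ δ_solid → spring goes solid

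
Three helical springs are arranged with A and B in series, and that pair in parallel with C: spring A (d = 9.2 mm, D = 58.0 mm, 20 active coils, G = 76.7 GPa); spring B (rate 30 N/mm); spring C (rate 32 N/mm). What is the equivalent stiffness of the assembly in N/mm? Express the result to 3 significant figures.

k_A = Gd⁴/(8D³N_a) = (76.7×10³)(9.2⁴)/(8·58.0³·20) = 17.601 N/mm
Springs A,B series: k_AB = 1/(1/17.601+1/30) = 11.093 N/mm; parallel with C: k_eq = 11.093+32 = 43.093 N/mm

43.1 N/mm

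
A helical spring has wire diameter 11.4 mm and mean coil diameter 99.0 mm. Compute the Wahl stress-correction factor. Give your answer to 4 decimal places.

C = D/d = 99.0/11.4 = 8.6842
K_W = (4C−1)/(4C−4) + 0.615/C = 33.737/30.737 + 0.0708 = 1.1684

1.1684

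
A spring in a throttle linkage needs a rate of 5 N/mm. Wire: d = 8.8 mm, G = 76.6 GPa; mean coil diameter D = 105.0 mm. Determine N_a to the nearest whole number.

N_a = Gd⁴/(8D³k) = (76.6×10³ × 8.8⁴)/(8 × 105.0³ × 5)
    = 4.59367e+08 / 4.6305e+07 = 9.92 → 10 coils

10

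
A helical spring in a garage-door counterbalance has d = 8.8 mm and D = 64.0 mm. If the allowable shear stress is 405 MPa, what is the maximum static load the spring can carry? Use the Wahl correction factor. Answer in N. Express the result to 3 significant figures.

1410 N

C = D/d = 64.0/8.8 = 7.2727
K_W = (4C−1)/(4C−4) + 0.615/C = 28.091/25.091 + 0.0846 = 1.2041
τ_max = K·8FD/(πd³) → F_max = τ_allow·πd³/(8DK)
F_max = 405·π·8.8³/(8·64.0·1.2041) = 8.6707e+05/616.51 = 1406.4 N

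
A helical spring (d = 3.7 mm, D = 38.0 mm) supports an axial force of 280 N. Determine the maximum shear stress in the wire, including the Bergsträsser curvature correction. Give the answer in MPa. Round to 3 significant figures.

Spring index C = D/d = 38.0/3.7 = 10.2703
K_B = (4C+2)/(4C−3) = 43.081/38.081 = 1.1313
τ₀ = 8FD/(πd³) = 8·280·38.0/(π·3.7³) = 85120/159.13 = 534.9 MPa
τ_max = K·τ₀ = 1.1313 × 534.9 = 605.14 MPa

605 MPa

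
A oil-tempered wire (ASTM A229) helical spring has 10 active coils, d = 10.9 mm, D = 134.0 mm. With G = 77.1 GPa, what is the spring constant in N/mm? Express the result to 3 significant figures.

k = Gd⁴/(8D³N_a) = (77.1×10³ × 10.9⁴) / (8 × 134.0³ × 10)
  = 1.08833e+09 / 1.92488e+08 = 5.654 N/mm

5.65 N/mm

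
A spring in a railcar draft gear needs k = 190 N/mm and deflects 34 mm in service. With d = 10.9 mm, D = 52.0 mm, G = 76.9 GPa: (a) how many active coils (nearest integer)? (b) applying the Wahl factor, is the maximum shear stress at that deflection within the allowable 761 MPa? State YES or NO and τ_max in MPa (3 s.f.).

(a) 5 coils; (b) NO, τ_max = 891 MPa

N_a = Gd⁴/(8D³k) = (76.9×10³)(10.9⁴)/(8·52.0³·190) = 5.079 → N_a = 5
Actual rate k = Gd⁴/(8D³·5) = 193 N/mm
Working load F = kδ = 193·34 = 6562.1 N
C = 52.0/10.9 = 4.7706; K_W = (4C−1)/(4C−4)+0.615/C = 1.3278
τ_max = K_W·8FD/(πd³) = 1.3278·670.97 = 890.93 MPa
τ_max > 761 MPa → exceeds allowable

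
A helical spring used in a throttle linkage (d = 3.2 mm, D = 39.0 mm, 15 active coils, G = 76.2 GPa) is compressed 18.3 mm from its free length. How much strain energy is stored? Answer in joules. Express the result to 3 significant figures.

0.188 J

k = Gd⁴/(8D³N_a) = (76.2×10³)(3.2⁴)/(8·39.0³·15) = 1.1225 N/mm
U = ½kδ² = 0.5 × 1.1225 × 18.3² = 187.95 N·mm = 0.18795 J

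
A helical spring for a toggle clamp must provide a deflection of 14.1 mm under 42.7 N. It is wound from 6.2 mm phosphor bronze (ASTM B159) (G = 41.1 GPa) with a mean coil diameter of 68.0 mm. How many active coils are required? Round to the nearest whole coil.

Required rate k = F/δ = 42.7/14.1 = 3.0284 N/mm
N_a = Gd⁴/(8D³k) = (41.1×10³ × 6.2⁴)/(8 × 68.0³ × 3.0284)
    = 6.07307e+07 / 7.61773e+06 = 7.972 → 8 coils

8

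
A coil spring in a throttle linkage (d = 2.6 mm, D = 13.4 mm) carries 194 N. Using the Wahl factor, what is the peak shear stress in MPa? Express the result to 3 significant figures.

490 MPa

Spring index C = D/d = 13.4/2.6 = 5.1538
K_W = (4C−1)/(4C−4) + 0.615/C = 19.615/16.615 + 0.1193 = 1.2999
τ₀ = 8FD/(πd³) = 8·194·13.4/(π·2.6³) = 20796.8/55.217 = 376.64 MPa
τ_max = K·τ₀ = 1.2999 × 376.64 = 489.59 MPa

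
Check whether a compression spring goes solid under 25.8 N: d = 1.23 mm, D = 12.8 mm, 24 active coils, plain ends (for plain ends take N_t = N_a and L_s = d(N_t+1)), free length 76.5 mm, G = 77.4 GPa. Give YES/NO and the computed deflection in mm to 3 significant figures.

YES, δ = 58.6 mm

k = Gd⁴/(8D³N_a) = (77.4×10³)(1.23⁴)/(8·12.8³·24) = 0.43998 N/mm
N_t = 24; L_s = 1.23·25 = 30.75 mm; δ_solid = L₀ − L_s = 76.5 − 30.75 = 45.75 mm
δ = F/k = 25.8/0.43998 = 58.639 mm
δ ≥ δ_solid → spring goes solid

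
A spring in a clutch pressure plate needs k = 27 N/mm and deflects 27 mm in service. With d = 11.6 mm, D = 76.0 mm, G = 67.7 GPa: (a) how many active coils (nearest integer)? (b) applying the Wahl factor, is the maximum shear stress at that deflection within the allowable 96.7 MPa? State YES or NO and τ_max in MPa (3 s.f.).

(a) 13 coils; (b) NO, τ_max = 110 MPa

N_a = Gd⁴/(8D³k) = (67.7×10³)(11.6⁴)/(8·76.0³·27) = 12.93 → N_a = 13
Actual rate k = Gd⁴/(8D³·13) = 26.85 N/mm
Working load F = kδ = 26.85·27 = 724.95 N
C = 76.0/11.6 = 6.5517; K_W = (4C−1)/(4C−4)+0.615/C = 1.2290
τ_max = K_W·8FD/(πd³) = 1.2290·89.886 = 110.47 MPa
τ_max > 96.7 MPa → exceeds allowable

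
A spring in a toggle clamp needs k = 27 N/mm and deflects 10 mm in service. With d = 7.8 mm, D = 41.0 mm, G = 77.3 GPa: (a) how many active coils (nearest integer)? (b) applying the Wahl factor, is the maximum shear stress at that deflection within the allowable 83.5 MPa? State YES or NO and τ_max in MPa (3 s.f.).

(a) 19 coils; (b) YES, τ_max = 77.7 MPa

N_a = Gd⁴/(8D³k) = (77.3×10³)(7.8⁴)/(8·41.0³·27) = 19.22 → N_a = 19
Actual rate k = Gd⁴/(8D³·19) = 27.313 N/mm
Working load F = kδ = 27.313·10 = 273.13 N
C = 41.0/7.8 = 5.2564; K_W = (4C−1)/(4C−4)+0.615/C = 1.2932
τ_max = K_W·8FD/(πd³) = 1.2932·60.09 = 77.709 MPa
τ_max ≤ 83.5 MPa → acceptable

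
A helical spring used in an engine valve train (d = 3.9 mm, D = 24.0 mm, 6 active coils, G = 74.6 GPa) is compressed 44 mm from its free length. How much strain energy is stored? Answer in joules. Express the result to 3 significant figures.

k = Gd⁴/(8D³N_a) = (74.6×10³)(3.9⁴)/(8·24.0³·6) = 26.009 N/mm
U = ½kδ² = 0.5 × 26.009 × 44² = 25177 N·mm = 25.177 J

25.2 J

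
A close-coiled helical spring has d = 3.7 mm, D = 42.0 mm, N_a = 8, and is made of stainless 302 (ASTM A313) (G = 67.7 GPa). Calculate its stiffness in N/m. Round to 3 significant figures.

2680 N/m

k = Gd⁴/(8D³N_a) = (67.7×10³ × 3.7⁴) / (8 × 42.0³ × 8)
  = 1.26881e+07 / 4.74163e+06 = 2.6759 N/mm = 2675.9 N/m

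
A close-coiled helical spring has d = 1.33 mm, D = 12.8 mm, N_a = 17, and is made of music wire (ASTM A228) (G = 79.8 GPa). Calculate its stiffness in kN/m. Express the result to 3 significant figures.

k = Gd⁴/(8D³N_a) = (79.8×10³ × 1.33⁴) / (8 × 12.8³ × 17)
  = 249695 / 285213 = 0.87547 N/mm

0.875 kN/m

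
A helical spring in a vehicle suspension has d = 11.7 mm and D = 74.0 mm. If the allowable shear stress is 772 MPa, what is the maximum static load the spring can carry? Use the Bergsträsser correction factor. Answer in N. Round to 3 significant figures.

5360 N

C = D/d = 74.0/11.7 = 6.3248
K_B = (4C+2)/(4C−3) = 27.299/22.299 = 1.2242
τ_max = K·8FD/(πd³) → F_max = τ_allow·πd³/(8DK)
F_max = 772·π·11.7³/(8·74.0·1.2242) = 3.8844e+06/724.74 = 5359.7 N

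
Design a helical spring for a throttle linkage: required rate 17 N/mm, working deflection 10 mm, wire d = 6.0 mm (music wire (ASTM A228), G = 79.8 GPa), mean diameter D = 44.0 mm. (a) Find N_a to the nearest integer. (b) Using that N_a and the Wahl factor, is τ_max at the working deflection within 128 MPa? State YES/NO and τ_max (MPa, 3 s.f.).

N_a = Gd⁴/(8D³k) = (79.8×10³)(6.0⁴)/(8·44.0³·17) = 8.927 → N_a = 9
Actual rate k = Gd⁴/(8D³·9) = 16.862 N/mm
Working load F = kδ = 16.862·10 = 168.62 N
C = 44.0/6.0 = 7.3333; K_W = (4C−1)/(4C−4)+0.615/C = 1.2023
τ_max = K_W·8FD/(πd³) = 1.2023·87.469 = 105.16 MPa
τ_max ≤ 128 MPa → acceptable

(a) 9 coils; (b) YES, τ_max = 105 MPa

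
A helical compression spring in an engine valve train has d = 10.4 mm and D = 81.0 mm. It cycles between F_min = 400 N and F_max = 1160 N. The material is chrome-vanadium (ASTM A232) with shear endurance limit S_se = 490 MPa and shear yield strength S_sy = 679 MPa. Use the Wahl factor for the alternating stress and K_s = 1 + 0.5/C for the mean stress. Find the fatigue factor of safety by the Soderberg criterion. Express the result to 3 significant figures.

2.54

C = D/d = 81.0/10.4 = 7.7885; K_W = (4C−1)/(4C−4)+0.615/C = 1.1894; K_s = 1+0.5/C = 1.0642
F_a = (F_max−F_min)/2 = 380 N; F_m = (F_max+F_min)/2 = 780 N
τ_a = K_W·8F_aD/(πd³) = 1.1894 × 69.68 = 82.881 MPa
τ_m = K_s·8F_mD/(πd³) = 1.0642 × 143.03 = 152.21 MPa
Soderberg: 1/n_f = τ_a/S_se + τ_m/S_sy = 82.881/490 + 152.21/679 = 0.16914 + 0.22417 = 0.39331
n_f = 1/0.39331 = 2.543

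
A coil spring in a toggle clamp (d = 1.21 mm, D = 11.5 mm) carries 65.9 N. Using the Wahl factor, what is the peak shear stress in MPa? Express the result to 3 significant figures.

1260 MPa

Spring index C = D/d = 11.5/1.21 = 9.5041
K_W = (4C−1)/(4C−4) + 0.615/C = 37.017/34.017 + 0.0647 = 1.1529
τ₀ = 8FD/(πd³) = 8·65.9·11.5/(π·1.21³) = 6062.8/5.5655 = 1089.3 MPa
τ_max = K·τ₀ = 1.1529 × 1089.3 = 1255.9 MPa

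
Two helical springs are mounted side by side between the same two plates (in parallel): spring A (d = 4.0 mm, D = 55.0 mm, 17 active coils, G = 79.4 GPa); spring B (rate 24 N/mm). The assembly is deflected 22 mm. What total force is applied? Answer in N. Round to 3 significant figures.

k_A = Gd⁴/(8D³N_a) = (79.4×10³)(4.0⁴)/(8·55.0³·17) = 0.89833 N/mm
Parallel: k_eq = 0.89833 + 24 = 24.898 N/mm
F = k_eq·δ = 24.898·22 = 547.76 N

548 N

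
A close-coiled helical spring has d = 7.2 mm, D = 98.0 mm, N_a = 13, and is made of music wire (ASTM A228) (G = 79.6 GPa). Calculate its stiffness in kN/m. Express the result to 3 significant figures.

2.19 kN/m

k = Gd⁴/(8D³N_a) = (79.6×10³ × 7.2⁴) / (8 × 98.0³ × 13)
  = 2.13916e+08 / 9.7884e+07 = 2.1854 N/mm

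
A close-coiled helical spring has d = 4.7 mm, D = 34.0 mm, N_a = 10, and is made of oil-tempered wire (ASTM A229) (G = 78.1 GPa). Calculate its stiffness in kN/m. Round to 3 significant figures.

12.1 kN/m

k = Gd⁴/(8D³N_a) = (78.1×10³ × 4.7⁴) / (8 × 34.0³ × 10)
  = 3.81103e+07 / 3.14432e+06 = 12.12 N/mm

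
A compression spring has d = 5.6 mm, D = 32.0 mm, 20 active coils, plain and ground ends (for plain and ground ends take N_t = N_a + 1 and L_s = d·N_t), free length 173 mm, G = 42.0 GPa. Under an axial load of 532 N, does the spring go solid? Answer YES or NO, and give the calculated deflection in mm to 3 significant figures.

k = Gd⁴/(8D³N_a) = (42.0×10³)(5.6⁴)/(8·32.0³·20) = 7.8783 N/mm
N_t = 21; L_s = 5.6·21 = 117.6 mm; δ_solid = L₀ − L_s = 173 − 117.6 = 55.4 mm
δ = F/k = 532/7.8783 = 67.527 mm
δ ≥ δ_solid → spring goes solid

YES, δ = 67.5 mm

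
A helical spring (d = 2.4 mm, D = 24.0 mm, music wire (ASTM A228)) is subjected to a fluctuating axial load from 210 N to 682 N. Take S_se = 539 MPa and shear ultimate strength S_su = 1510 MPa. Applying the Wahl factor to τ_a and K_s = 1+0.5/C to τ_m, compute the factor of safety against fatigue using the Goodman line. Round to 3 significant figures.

C = D/d = 24.0/2.4 = 10.0000; K_W = (4C−1)/(4C−4)+0.615/C = 1.1448; K_s = 1+0.5/C = 1.0500
F_a = (F_max−F_min)/2 = 236 N; F_m = (F_max+F_min)/2 = 446 N
τ_a = K_W·8F_aD/(πd³) = 1.1448 × 1043.3 = 1194.5 MPa
τ_m = K_s·8F_mD/(πd³) = 1.0500 × 1971.8 = 2070.3 MPa
Goodman: 1/n_f = τ_a/S_se + τ_m/S_su = 1194.5/539 + 2070.3/1510 = 2.21607 + 1.37109 = 3.5872
n_f = 1/3.5872 = 0.2788

0.279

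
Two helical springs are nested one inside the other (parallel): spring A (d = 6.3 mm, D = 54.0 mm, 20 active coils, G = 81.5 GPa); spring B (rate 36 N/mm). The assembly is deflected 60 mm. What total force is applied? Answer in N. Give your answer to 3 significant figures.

2470 N

k_A = Gd⁴/(8D³N_a) = (81.5×10³)(6.3⁴)/(8·54.0³·20) = 5.0959 N/mm
Parallel: k_eq = 5.0959 + 36 = 41.096 N/mm
F = k_eq·δ = 41.096·60 = 2465.8 N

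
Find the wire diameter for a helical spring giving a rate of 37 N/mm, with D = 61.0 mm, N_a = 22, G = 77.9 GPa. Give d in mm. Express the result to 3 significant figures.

11.7 mm

d = (8D³N_a·k / G)^(1/4) = (8·61.0³·22·37 / (77.9×10³))^0.25
  = (18974)^0.25 = 11.7366 mm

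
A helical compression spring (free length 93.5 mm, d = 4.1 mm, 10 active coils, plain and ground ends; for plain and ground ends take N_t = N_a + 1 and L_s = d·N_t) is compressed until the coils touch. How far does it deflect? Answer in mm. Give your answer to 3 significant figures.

N_t = 11; L_s = 4.1·11 = 45.1 mm
δ_solid = L₀ − L_s = 93.5 − 45.1 = 48.4 mm

48.4 mm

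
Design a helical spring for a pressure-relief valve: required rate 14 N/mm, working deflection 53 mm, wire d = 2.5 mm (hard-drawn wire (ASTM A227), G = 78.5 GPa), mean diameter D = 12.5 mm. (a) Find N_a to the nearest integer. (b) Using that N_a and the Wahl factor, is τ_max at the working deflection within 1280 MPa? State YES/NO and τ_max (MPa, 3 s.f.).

N_a = Gd⁴/(8D³k) = (78.5×10³)(2.5⁴)/(8·12.5³·14) = 14.02 → N_a = 14
Actual rate k = Gd⁴/(8D³·14) = 14.018 N/mm
Working load F = kδ = 14.018·53 = 742.95 N
C = 12.5/2.5 = 5.0000; K_W = (4C−1)/(4C−4)+0.615/C = 1.3105
τ_max = K_W·8FD/(πd³) = 1.3105·1513.5 = 1983.5 MPa
τ_max > 1280 MPa → exceeds allowable

(a) 14 coils; (b) NO, τ_max = 1980 MPa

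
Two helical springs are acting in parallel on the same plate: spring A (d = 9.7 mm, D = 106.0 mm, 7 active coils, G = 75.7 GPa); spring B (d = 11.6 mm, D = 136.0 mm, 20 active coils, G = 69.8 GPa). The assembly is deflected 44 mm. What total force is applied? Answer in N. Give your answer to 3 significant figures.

k_A = Gd⁴/(8D³N_a) = (75.7×10³)(9.7⁴)/(8·106.0³·7) = 10.048 N/mm
k_B = Gd⁴/(8D³N_a) = (69.8×10³)(11.6⁴)/(8·136.0³·20) = 3.1402 N/mm
Parallel: k_eq = 10.048 + 3.1402 = 13.188 N/mm
F = k_eq·δ = 13.188·44 = 580.28 N

580 N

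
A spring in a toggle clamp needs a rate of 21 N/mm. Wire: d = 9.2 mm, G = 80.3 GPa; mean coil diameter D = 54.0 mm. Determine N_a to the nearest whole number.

22

N_a = Gd⁴/(8D³k) = (80.3×10³ × 9.2⁴)/(8 × 54.0³ × 21)
    = 5.75264e+08 / 2.6454e+07 = 21.75 → 22 coils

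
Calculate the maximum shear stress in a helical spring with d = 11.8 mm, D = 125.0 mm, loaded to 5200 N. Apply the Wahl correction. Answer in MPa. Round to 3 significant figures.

Spring index C = D/d = 125.0/11.8 = 10.5932
K_W = (4C−1)/(4C−4) + 0.615/C = 41.373/38.373 + 0.0581 = 1.1362
τ₀ = 8FD/(πd³) = 8·5200·125.0/(π·11.8³) = 5.2e+06/5161.7 = 1007.4 MPa
τ_max = K·τ₀ = 1.1362 × 1007.4 = 1144.7 MPa

1140 MPa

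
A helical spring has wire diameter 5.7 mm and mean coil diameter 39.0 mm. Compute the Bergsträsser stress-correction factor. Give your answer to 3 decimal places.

C = D/d = 39.0/5.7 = 6.8421
K_B = (4C+2)/(4C−3) = 29.368/24.368 = 1.2052

1.205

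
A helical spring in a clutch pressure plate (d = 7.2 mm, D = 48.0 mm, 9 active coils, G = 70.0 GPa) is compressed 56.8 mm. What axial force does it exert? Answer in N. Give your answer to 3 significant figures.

k = Gd⁴/(8D³N_a) = (70.0×10³)(7.2⁴)/(8·48.0³·9) = 23.625 N/mm
F = k·δ = 23.625 × 56.8 = 1341.9 N

1340 N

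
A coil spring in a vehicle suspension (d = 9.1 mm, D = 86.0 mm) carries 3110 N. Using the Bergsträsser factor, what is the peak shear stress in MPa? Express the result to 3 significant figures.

1030 MPa

Spring index C = D/d = 86.0/9.1 = 9.4505
K_B = (4C+2)/(4C−3) = 39.802/34.802 = 1.1437
τ₀ = 8FD/(πd³) = 8·3110·86.0/(π·9.1³) = 2.13968e+06/2367.4 = 903.81 MPa
τ_max = K·τ₀ = 1.1437 × 903.81 = 1033.7 MPa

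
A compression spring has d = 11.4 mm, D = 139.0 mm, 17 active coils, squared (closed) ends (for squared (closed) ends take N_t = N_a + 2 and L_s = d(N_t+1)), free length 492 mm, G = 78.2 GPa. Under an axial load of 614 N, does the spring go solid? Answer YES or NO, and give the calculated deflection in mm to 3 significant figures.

NO, δ = 170 mm

k = Gd⁴/(8D³N_a) = (78.2×10³)(11.4⁴)/(8·139.0³·17) = 3.6161 N/mm
N_t = 19; L_s = 11.4·20 = 228 mm; δ_solid = L₀ − L_s = 492 − 228 = 264 mm
δ = F/k = 614/3.6161 = 169.8 mm
δ < δ_solid → spring does not go solid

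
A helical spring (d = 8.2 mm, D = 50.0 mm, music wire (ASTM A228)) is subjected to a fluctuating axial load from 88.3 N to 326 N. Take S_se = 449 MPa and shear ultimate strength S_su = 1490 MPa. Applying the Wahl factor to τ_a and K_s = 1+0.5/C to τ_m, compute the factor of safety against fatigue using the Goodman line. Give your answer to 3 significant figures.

C = D/d = 50.0/8.2 = 6.0976; K_W = (4C−1)/(4C−4)+0.615/C = 1.2480; K_s = 1+0.5/C = 1.0820
F_a = (F_max−F_min)/2 = 118.85 N; F_m = (F_max+F_min)/2 = 207.15 N
τ_a = K_W·8F_aD/(πd³) = 1.2480 × 27.445 = 34.251 MPa
τ_m = K_s·8F_mD/(πd³) = 1.0820 × 47.836 = 51.758 MPa
Goodman: 1/n_f = τ_a/S_se + τ_m/S_su = 34.251/449 + 51.758/1490 = 0.07628 + 0.03474 = 0.11102
n_f = 1/0.11102 = 9.007

9.01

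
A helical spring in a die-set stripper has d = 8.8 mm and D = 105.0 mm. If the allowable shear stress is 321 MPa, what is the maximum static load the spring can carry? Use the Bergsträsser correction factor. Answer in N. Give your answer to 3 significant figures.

736 N

C = D/d = 105.0/8.8 = 11.9318
K_B = (4C+2)/(4C−3) = 49.727/44.727 = 1.1118
τ_max = K·8FD/(πd³) → F_max = τ_allow·πd³/(8DK)
F_max = 321·π·8.8³/(8·105.0·1.1118) = 6.8723e+05/933.9 = 735.87 N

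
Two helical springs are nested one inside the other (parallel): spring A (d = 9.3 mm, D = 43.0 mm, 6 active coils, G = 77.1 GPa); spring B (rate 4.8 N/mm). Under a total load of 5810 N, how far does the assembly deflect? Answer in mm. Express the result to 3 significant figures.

37.3 mm

k_A = Gd⁴/(8D³N_a) = (77.1×10³)(9.3⁴)/(8·43.0³·6) = 151.13 N/mm
Parallel: k_eq = 151.13 + 4.8 = 155.93 N/mm
δ = F/k_eq = 5810/155.93 = 37.261 mm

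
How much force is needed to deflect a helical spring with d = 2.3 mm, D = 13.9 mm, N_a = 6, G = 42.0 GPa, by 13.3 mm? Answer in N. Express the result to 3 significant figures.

k = Gd⁴/(8D³N_a) = (42.0×10³)(2.3⁴)/(8·13.9³·6) = 9.1175 N/mm
F = k·δ = 9.1175 × 13.3 = 121.26 N

121 N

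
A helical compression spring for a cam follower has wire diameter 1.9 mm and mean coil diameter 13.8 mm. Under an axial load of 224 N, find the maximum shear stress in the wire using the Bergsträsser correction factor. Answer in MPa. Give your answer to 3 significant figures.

1370 MPa

Spring index C = D/d = 13.8/1.9 = 7.2632
K_B = (4C+2)/(4C−3) = 31.053/26.053 = 1.1919
τ₀ = 8FD/(πd³) = 8·224·13.8/(π·1.9³) = 24729.6/21.548 = 1147.6 MPa
τ_max = K·τ₀ = 1.1919 × 1147.6 = 1367.9 MPa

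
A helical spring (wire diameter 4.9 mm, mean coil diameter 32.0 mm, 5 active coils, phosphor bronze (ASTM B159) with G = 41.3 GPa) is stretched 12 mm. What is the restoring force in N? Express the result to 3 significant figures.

218 N

k = Gd⁴/(8D³N_a) = (41.3×10³)(4.9⁴)/(8·32.0³·5) = 18.165 N/mm
F = k·δ = 18.165 × 12 = 217.97 N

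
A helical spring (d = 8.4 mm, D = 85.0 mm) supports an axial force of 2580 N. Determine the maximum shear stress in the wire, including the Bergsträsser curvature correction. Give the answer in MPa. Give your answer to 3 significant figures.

Spring index C = D/d = 85.0/8.4 = 10.1190
K_B = (4C+2)/(4C−3) = 42.476/37.476 = 1.1334
τ₀ = 8FD/(πd³) = 8·2580·85.0/(π·8.4³) = 1.7544e+06/1862 = 942.2 MPa
τ_max = K·τ₀ = 1.1334 × 942.2 = 1067.9 MPa

1070 MPa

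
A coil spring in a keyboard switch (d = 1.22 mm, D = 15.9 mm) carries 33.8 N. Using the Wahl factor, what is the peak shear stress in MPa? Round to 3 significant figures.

Spring index C = D/d = 15.9/1.22 = 13.0328
K_W = (4C−1)/(4C−4) + 0.615/C = 51.131/48.131 + 0.0472 = 1.1095
τ₀ = 8FD/(πd³) = 8·33.8·15.9/(π·1.22³) = 4299.36/5.7047 = 753.66 MPa
τ_max = K·τ₀ = 1.1095 × 753.66 = 836.2 MPa

836 MPa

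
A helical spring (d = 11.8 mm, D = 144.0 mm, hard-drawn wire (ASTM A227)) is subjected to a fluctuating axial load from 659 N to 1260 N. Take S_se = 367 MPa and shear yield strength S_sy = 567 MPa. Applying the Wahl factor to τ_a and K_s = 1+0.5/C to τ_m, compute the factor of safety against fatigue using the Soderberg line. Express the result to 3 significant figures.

1.67

C = D/d = 144.0/11.8 = 12.2034; K_W = (4C−1)/(4C−4)+0.615/C = 1.1173; K_s = 1+0.5/C = 1.0410
F_a = (F_max−F_min)/2 = 300.5 N; F_m = (F_max+F_min)/2 = 959.5 N
τ_a = K_W·8F_aD/(πd³) = 1.1173 × 67.066 = 74.935 MPa
τ_m = K_s·8F_mD/(πd³) = 1.0410 × 214.14 = 222.92 MPa
Soderberg: 1/n_f = τ_a/S_se + τ_m/S_sy = 74.935/367 + 222.92/567 = 0.20418 + 0.39315 = 0.59733
n_f = 1/0.59733 = 1.674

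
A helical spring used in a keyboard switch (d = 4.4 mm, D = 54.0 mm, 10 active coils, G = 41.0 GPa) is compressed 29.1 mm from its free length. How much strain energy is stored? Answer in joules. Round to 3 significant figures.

k = Gd⁴/(8D³N_a) = (41.0×10³)(4.4⁴)/(8·54.0³·10) = 1.2199 N/mm
U = ½kδ² = 0.5 × 1.2199 × 29.1² = 516.51 N·mm = 0.51651 J

0.517 J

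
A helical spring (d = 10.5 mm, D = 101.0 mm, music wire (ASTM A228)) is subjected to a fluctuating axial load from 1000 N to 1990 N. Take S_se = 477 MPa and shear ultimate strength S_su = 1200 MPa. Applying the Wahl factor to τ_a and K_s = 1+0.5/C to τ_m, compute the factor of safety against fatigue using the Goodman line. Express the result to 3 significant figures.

1.80

C = D/d = 101.0/10.5 = 9.6190; K_W = (4C−1)/(4C−4)+0.615/C = 1.1510; K_s = 1+0.5/C = 1.0520
F_a = (F_max−F_min)/2 = 495 N; F_m = (F_max+F_min)/2 = 1495 N
τ_a = K_W·8F_aD/(πd³) = 1.1510 × 109.98 = 126.58 MPa
τ_m = K_s·8F_mD/(πd³) = 1.0520 × 332.15 = 349.42 MPa
Goodman: 1/n_f = τ_a/S_se + τ_m/S_su = 126.58/477 + 349.42/1200 = 0.26536 + 0.29118 = 0.55654
n_f = 1/0.55654 = 1.797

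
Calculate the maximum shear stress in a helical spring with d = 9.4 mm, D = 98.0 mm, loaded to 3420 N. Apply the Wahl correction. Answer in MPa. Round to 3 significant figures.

Spring index C = D/d = 98.0/9.4 = 10.4255
K_W = (4C−1)/(4C−4) + 0.615/C = 40.702/37.702 + 0.0590 = 1.1386
τ₀ = 8FD/(πd³) = 8·3420·98.0/(π·9.4³) = 2.68128e+06/2609.4 = 1027.6 MPa
τ_max = K·τ₀ = 1.1386 × 1027.6 = 1169.9 MPa

1170 MPa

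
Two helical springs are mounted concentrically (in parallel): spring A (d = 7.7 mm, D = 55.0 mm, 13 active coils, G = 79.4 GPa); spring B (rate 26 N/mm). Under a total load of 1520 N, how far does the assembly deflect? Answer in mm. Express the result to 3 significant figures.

k_A = Gd⁴/(8D³N_a) = (79.4×10³)(7.7⁴)/(8·55.0³·13) = 16.131 N/mm
Parallel: k_eq = 16.131 + 26 = 42.131 N/mm
δ = F/k_eq = 1520/42.131 = 36.078 mm

36.1 mm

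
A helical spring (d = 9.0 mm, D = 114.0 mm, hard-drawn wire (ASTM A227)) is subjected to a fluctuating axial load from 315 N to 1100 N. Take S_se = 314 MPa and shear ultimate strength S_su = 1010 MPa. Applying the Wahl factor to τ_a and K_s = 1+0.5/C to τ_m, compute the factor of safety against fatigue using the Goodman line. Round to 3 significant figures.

1.18

C = D/d = 114.0/9.0 = 12.6667; K_W = (4C−1)/(4C−4)+0.615/C = 1.1128; K_s = 1+0.5/C = 1.0395
F_a = (F_max−F_min)/2 = 392.5 N; F_m = (F_max+F_min)/2 = 707.5 N
τ_a = K_W·8F_aD/(πd³) = 1.1128 × 156.3 = 173.94 MPa
τ_m = K_s·8F_mD/(πd³) = 1.0395 × 281.74 = 292.86 MPa
Goodman: 1/n_f = τ_a/S_se + τ_m/S_su = 173.94/314 + 292.86/1010 = 0.55394 + 0.28996 = 0.84389
n_f = 1/0.84389 = 1.185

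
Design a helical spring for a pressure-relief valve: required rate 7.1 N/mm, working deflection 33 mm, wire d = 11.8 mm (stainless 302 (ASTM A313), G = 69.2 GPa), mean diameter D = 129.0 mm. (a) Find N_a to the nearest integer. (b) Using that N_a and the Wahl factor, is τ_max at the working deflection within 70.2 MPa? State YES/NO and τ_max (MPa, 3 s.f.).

N_a = Gd⁴/(8D³k) = (69.2×10³)(11.8⁴)/(8·129.0³·7.1) = 11 → N_a = 11
Actual rate k = Gd⁴/(8D³·11) = 7.102 N/mm
Working load F = kδ = 7.102·33 = 234.37 N
C = 129.0/11.8 = 10.9322; K_W = (4C−1)/(4C−4)+0.615/C = 1.1318
τ_max = K_W·8FD/(πd³) = 1.1318·46.858 = 53.032 MPa
τ_max ≤ 70.2 MPa → acceptable

(a) 11 coils; (b) YES, τ_max = 53.0 MPa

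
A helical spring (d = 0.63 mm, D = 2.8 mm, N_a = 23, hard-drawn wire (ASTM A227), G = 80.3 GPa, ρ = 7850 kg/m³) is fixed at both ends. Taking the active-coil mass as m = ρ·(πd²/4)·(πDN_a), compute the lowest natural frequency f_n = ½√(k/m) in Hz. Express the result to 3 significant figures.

1260 Hz

k = Gd⁴/(8D³N_a) = (80.3×10³)(0.63⁴)/(8·2.8³·23) = 3.1317 N/mm = 3131.7 N/m
Wire length L = πDN_a = π·2.8·23 = 202.32 mm
m = ρ·(πd²/4)·L = 7850 × 0.31172×10⁻⁶ m² × 0.20232 m = 0.00049508 kg
f_n = ½√(k/m) = 0.5·√(3131.7/0.00049508) = 0.5·√(6.3257e+06) = 1257.5 Hz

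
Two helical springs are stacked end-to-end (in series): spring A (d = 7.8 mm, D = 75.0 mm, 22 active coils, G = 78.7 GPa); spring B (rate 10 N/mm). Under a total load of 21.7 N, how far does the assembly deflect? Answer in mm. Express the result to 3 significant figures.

7.70 mm

k_A = Gd⁴/(8D³N_a) = (78.7×10³)(7.8⁴)/(8·75.0³·22) = 3.9233 N/mm
Series: 1/k_eq = 1/3.9233 + 1/10 = 0.35488; k_eq = 2.8178 N/mm
δ = F/k_eq = 21.7/2.8178 = 7.701 mm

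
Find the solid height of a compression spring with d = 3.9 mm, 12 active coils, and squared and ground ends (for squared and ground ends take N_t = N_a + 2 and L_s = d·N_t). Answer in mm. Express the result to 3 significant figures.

54.6 mm

squared and ground ends: N_t = N_a + 2 = 12 + 2 = 14
L_s = d·N_t = 3.9 × 14 = 54.6 mm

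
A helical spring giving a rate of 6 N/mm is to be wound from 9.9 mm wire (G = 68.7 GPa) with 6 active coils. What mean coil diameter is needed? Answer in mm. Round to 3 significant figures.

132 mm

D = (Gd⁴/(8N_a·k))^(1/3) = (68.7×10³·9.9⁴/(8·6·6))^(1/3)
  = (2.29142e+06)^(1/3) = 131.8363 mm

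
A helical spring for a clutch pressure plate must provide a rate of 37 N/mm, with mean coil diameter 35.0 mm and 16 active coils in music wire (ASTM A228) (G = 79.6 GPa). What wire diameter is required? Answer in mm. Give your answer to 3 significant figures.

d = (8D³N_a·k / G)^(1/4) = (8·35.0³·16·37 / (79.6×10³))^0.25
  = (2551)^0.25 = 7.1068 mm

7.11 mm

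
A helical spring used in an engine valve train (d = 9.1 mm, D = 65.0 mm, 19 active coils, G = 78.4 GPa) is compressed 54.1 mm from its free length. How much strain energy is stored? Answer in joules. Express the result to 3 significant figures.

k = Gd⁴/(8D³N_a) = (78.4×10³)(9.1⁴)/(8·65.0³·19) = 12.879 N/mm
U = ½kδ² = 0.5 × 12.879 × 54.1² = 18848 N·mm = 18.848 J

18.8 J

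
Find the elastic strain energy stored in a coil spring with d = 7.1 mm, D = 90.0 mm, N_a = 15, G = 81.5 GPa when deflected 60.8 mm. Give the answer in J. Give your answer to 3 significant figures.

4.38 J

k = Gd⁴/(8D³N_a) = (81.5×10³)(7.1⁴)/(8·90.0³·15) = 2.3675 N/mm
U = ½kδ² = 0.5 × 2.3675 × 60.8² = 4375.8 N·mm = 4.3758 J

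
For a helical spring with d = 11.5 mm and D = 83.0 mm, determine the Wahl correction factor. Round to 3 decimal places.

C = D/d = 83.0/11.5 = 7.2174
K_W = (4C−1)/(4C−4) + 0.615/C = 27.870/24.870 + 0.0852 = 1.2058

1.206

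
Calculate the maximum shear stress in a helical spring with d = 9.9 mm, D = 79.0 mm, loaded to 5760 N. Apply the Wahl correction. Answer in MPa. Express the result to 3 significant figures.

1410 MPa

Spring index C = D/d = 79.0/9.9 = 7.9798
K_W = (4C−1)/(4C−4) + 0.615/C = 30.919/27.919 + 0.0771 = 1.1845
τ₀ = 8FD/(πd³) = 8·5760·79.0/(π·9.9³) = 3.64032e+06/3048.3 = 1194.2 MPa
τ_max = K·τ₀ = 1.1845 × 1194.2 = 1414.6 MPa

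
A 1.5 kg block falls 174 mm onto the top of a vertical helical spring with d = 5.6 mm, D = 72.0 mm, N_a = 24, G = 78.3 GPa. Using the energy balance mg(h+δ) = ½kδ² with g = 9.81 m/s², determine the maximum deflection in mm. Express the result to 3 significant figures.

k = Gd⁴/(8D³N_a) = (78.3×10³)(5.6⁴)/(8·72.0³·24) = 1.0745 N/mm
W = mg = 1.5 × 9.81 = 14.715 N
½kδ² − Wδ − Wh = 0 → δ = (W + √(W² + 2kWh))/k
δ = (14.715 + √(216.53 + 5502.43))/1.0745 = (14.715 + 75.624)/1.0745 = 84.074 mm

84.1 mm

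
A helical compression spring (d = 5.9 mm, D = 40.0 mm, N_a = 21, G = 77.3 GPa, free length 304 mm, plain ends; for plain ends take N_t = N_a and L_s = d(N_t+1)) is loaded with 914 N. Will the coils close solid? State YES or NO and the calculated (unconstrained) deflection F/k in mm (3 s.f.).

NO, δ = 105 mm

k = Gd⁴/(8D³N_a) = (77.3×10³)(5.9⁴)/(8·40.0³·21) = 8.7116 N/mm
N_t = 21; L_s = 5.9·22 = 129.8 mm; δ_solid = L₀ − L_s = 304 − 129.8 = 174.2 mm
δ = F/k = 914/8.7116 = 104.92 mm
δ < δ_solid → spring does not go solid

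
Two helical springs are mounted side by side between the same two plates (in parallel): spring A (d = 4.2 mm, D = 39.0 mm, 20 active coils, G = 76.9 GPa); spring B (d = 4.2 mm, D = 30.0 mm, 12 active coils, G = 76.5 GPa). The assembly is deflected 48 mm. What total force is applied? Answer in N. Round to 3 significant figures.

k_A = Gd⁴/(8D³N_a) = (76.9×10³)(4.2⁴)/(8·39.0³·20) = 2.5212 N/mm
k_B = Gd⁴/(8D³N_a) = (76.5×10³)(4.2⁴)/(8·30.0³·12) = 9.1838 N/mm
Parallel: k_eq = 2.5212 + 9.1838 = 11.705 N/mm
F = k_eq·δ = 11.705·48 = 561.84 N

562 N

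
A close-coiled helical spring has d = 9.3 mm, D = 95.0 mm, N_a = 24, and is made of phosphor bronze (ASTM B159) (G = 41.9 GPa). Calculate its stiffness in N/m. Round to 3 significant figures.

k = Gd⁴/(8D³N_a) = (41.9×10³ × 9.3⁴) / (8 × 95.0³ × 24)
  = 3.13434e+08 / 1.64616e+08 = 1.904 N/mm = 1904 N/m

1900 N/m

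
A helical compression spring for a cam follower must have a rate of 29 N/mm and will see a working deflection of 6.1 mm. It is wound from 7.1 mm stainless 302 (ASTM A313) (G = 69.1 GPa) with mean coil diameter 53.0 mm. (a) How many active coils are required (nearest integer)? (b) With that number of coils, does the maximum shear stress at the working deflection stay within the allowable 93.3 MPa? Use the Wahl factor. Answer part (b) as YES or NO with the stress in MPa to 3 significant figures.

N_a = Gd⁴/(8D³k) = (69.1×10³)(7.1⁴)/(8·53.0³·29) = 5.084 → N_a = 5
Actual rate k = Gd⁴/(8D³·5) = 29.487 N/mm
Working load F = kδ = 29.487·6.1 = 179.87 N
C = 53.0/7.1 = 7.4648; K_W = (4C−1)/(4C−4)+0.615/C = 1.1984
τ_max = K_W·8FD/(πd³) = 1.1984·67.826 = 81.282 MPa
τ_max ≤ 93.3 MPa → acceptable

(a) 5 coils; (b) YES, τ_max = 81.3 MPa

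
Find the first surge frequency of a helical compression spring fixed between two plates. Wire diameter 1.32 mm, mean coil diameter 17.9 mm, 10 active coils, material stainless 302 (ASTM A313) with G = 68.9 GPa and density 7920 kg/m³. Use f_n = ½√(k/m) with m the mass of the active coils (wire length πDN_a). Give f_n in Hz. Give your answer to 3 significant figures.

k = Gd⁴/(8D³N_a) = (68.9×10³)(1.32⁴)/(8·17.9³·10) = 0.4559 N/mm = 455.9 N/m
Wire length L = πDN_a = π·17.9·10 = 562.35 mm
m = ρ·(πd²/4)·L = 7920 × 1.3685×10⁻⁶ m² × 0.56235 m = 0.0060949 kg
f_n = ½√(k/m) = 0.5·√(455.9/0.0060949) = 0.5·√(74800) = 136.75 Hz

137 Hz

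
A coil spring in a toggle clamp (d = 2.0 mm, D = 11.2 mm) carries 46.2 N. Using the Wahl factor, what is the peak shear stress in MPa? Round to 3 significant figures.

210 MPa

Spring index C = D/d = 11.2/2.0 = 5.6000
K_W = (4C−1)/(4C−4) + 0.615/C = 21.400/18.400 + 0.1098 = 1.2729
τ₀ = 8FD/(πd³) = 8·46.2·11.2/(π·2.0³) = 4139.52/25.133 = 164.71 MPa
τ_max = K·τ₀ = 1.2729 × 164.71 = 209.65 MPa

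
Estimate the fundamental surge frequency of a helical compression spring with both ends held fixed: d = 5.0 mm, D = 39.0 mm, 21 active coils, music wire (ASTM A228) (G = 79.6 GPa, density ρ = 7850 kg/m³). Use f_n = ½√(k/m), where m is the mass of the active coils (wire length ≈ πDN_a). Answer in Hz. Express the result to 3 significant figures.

k = Gd⁴/(8D³N_a) = (79.6×10³)(5.0⁴)/(8·39.0³·21) = 4.9922 N/mm = 4992.2 N/m
Wire length L = πDN_a = π·39.0·21 = 2573 mm
m = ρ·(πd²/4)·L = 7850 × 19.635×10⁻⁶ m² × 2.573 m = 0.39658 kg
f_n = ½√(k/m) = 0.5·√(4992.2/0.39658) = 0.5·√(12588) = 56.098 Hz

56.1 Hz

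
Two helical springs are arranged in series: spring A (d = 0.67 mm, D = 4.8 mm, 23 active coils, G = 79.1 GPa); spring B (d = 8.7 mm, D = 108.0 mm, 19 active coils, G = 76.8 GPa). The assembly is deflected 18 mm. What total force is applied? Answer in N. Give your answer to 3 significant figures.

10.5 N

k_A = Gd⁴/(8D³N_a) = (79.1×10³)(0.67⁴)/(8·4.8³·23) = 0.78331 N/mm
k_B = Gd⁴/(8D³N_a) = (76.8×10³)(8.7⁴)/(8·108.0³·19) = 2.2979 N/mm
Series: 1/k_eq = 1/0.78331 + 1/2.2979 = 1.7118; k_eq = 0.58417 N/mm
F = k_eq·δ = 0.58417·18 = 10.515 N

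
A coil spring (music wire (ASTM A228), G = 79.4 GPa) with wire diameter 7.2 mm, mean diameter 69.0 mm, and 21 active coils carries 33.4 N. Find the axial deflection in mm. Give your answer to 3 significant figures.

8.64 mm

k = Gd⁴/(8D³N_a) = (79.4×10³)(7.2⁴)/(8·69.0³·21) = 3.8663 N/mm
δ = F/k = 33.4 / 3.8663 = 8.6388 mm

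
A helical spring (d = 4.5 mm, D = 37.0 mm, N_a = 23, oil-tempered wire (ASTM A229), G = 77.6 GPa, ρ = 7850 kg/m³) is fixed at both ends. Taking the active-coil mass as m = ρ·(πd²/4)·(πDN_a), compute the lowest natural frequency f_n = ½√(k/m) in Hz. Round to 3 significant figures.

50.6 Hz

k = Gd⁴/(8D³N_a) = (77.6×10³)(4.5⁴)/(8·37.0³·23) = 3.4142 N/mm = 3414.2 N/m
Wire length L = πDN_a = π·37.0·23 = 2673.5 mm
m = ρ·(πd²/4)·L = 7850 × 15.904×10⁻⁶ m² × 2.6735 m = 0.33378 kg
f_n = ½√(k/m) = 0.5·√(3414.2/0.33378) = 0.5·√(10229) = 50.569 Hz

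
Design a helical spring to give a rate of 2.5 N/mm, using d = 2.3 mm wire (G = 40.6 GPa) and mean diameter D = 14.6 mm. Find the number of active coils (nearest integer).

N_a = Gd⁴/(8D³k) = (40.6×10³ × 2.3⁴)/(8 × 14.6³ × 2.5)
    = 1.13615e+06 / 62242.7 = 18.25 → 18 coils

18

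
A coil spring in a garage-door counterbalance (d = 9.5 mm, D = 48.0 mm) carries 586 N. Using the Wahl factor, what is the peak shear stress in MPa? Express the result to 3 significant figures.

109 MPa

Spring index C = D/d = 48.0/9.5 = 5.0526
K_W = (4C−1)/(4C−4) + 0.615/C = 19.211/16.211 + 0.1217 = 1.3068
τ₀ = 8FD/(πd³) = 8·586·48.0/(π·9.5³) = 225024/2693.5 = 83.543 MPa
τ_max = K·τ₀ = 1.3068 × 83.543 = 109.17 MPa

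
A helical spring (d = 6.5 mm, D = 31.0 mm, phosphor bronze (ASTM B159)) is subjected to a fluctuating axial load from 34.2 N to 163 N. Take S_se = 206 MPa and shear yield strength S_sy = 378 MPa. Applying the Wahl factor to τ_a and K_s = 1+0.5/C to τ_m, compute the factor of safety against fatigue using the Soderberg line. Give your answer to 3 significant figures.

C = D/d = 31.0/6.5 = 4.7692; K_W = (4C−1)/(4C−4)+0.615/C = 1.3279; K_s = 1+0.5/C = 1.1048
F_a = (F_max−F_min)/2 = 64.4 N; F_m = (F_max+F_min)/2 = 98.6 N
τ_a = K_W·8F_aD/(πd³) = 1.3279 × 18.512 = 24.582 MPa
τ_m = K_s·8F_mD/(πd³) = 1.1048 × 28.343 = 31.314 MPa
Soderberg: 1/n_f = τ_a/S_se + τ_m/S_sy = 24.582/206 + 31.314/378 = 0.11933 + 0.08284 = 0.20217
n_f = 1/0.20217 = 4.946

4.95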